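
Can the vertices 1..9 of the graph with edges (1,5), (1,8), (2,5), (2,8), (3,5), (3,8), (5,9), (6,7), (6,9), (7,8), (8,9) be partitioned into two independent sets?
Yes. Partition: {1, 2, 3, 4, 7, 9}, {5, 6, 8}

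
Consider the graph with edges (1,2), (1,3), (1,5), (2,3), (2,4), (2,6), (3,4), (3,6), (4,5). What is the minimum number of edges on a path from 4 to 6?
2 (path: 4 -> 3 -> 6, 2 edges)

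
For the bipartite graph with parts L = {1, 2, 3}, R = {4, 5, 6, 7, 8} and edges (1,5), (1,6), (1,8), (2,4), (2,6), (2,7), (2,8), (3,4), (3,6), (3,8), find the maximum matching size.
3 (matching: (1,8), (2,7), (3,6); upper bound min(|L|,|R|) = min(3,5) = 3)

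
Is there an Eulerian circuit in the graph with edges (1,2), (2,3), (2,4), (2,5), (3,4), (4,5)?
No (2 vertices have odd degree: {1, 4}; Eulerian circuit requires 0)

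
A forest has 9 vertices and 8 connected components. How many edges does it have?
1 (Each of the 8 component trees on V_i vertices has V_i - 1 edges; summing gives V - C = 9 - 8 = 1)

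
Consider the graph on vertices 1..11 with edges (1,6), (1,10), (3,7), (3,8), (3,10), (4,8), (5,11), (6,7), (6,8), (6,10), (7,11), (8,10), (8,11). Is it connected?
No, it has 3 components: {1, 3, 4, 5, 6, 7, 8, 10, 11}, {2}, {9}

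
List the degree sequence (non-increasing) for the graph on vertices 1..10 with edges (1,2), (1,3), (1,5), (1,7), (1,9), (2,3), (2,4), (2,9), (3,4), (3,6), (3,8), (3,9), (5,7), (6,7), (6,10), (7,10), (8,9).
[6, 5, 4, 4, 4, 3, 2, 2, 2, 2] (degrees: deg(1)=5, deg(2)=4, deg(3)=6, deg(4)=2, deg(5)=2, deg(6)=3, deg(7)=4, deg(8)=2, deg(9)=4, deg(10)=2)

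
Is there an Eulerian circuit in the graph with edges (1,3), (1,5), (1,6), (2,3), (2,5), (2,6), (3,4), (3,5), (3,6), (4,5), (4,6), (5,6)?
No (6 vertices have odd degree: {1, 2, 3, 4, 5, 6}; Eulerian circuit requires 0)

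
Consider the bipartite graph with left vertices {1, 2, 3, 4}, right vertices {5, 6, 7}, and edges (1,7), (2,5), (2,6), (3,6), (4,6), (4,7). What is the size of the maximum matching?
3 (matching: (1,7), (2,5), (3,6); upper bound min(|L|,|R|) = min(4,3) = 3)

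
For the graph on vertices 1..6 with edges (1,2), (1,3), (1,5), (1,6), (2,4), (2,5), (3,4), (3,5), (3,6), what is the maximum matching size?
3 (matching: (1,6), (2,5), (3,4); upper bound floor(n/2) = floor(6/2) = 3)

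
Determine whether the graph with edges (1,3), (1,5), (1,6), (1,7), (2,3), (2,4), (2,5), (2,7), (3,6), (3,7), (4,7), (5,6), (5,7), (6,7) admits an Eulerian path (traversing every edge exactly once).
Yes — and in fact it has an Eulerian circuit (the graph is connected and all 7 vertices have even degree)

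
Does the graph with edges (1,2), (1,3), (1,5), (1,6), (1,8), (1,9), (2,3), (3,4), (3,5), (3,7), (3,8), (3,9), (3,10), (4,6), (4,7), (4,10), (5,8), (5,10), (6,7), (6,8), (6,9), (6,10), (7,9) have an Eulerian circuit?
Yes (the graph is connected and all 10 vertices have even degree)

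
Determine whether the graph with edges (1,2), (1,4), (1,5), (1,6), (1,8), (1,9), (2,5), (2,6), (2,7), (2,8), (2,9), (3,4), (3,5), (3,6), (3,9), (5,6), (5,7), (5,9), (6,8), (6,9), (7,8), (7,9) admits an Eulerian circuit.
Yes (the graph is connected and all 9 vertices have even degree)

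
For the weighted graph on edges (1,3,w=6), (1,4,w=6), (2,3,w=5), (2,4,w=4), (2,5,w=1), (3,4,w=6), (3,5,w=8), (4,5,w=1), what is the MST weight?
13 (MST edges: (1,4,w=6), (2,3,w=5), (2,5,w=1), (4,5,w=1); sum of weights 6 + 5 + 1 + 1 = 13)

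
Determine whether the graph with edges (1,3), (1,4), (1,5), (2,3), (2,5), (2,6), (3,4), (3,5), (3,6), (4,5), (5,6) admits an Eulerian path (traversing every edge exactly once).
No (6 vertices have odd degree: {1, 2, 3, 4, 5, 6}; Eulerian path requires 0 or 2)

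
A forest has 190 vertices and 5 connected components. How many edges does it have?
185 (Each of the 5 component trees on V_i vertices has V_i - 1 edges; summing gives V - C = 190 - 5 = 185)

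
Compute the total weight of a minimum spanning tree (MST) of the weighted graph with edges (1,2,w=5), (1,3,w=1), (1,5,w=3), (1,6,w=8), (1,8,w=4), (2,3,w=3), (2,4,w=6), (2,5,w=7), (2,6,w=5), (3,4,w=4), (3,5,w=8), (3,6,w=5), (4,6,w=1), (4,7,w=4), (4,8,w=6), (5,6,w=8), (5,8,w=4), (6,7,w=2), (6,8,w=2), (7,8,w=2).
16 (MST edges: (1,3,w=1), (1,5,w=3), (1,8,w=4), (2,3,w=3), (4,6,w=1), (6,7,w=2), (6,8,w=2); sum of weights 1 + 3 + 4 + 3 + 1 + 2 + 2 = 16)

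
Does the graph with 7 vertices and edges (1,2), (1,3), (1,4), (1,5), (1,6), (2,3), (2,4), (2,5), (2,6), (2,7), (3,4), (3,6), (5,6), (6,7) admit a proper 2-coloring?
No (odd cycle of length 3: 3 -> 1 -> 4 -> 3)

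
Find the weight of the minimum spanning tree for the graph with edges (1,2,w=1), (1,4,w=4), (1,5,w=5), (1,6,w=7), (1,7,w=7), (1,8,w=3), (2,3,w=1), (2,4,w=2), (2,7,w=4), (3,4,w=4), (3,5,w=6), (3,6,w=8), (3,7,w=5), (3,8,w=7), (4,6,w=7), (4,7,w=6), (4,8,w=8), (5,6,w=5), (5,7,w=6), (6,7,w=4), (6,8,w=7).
20 (MST edges: (1,2,w=1), (1,5,w=5), (1,8,w=3), (2,3,w=1), (2,4,w=2), (2,7,w=4), (6,7,w=4); sum of weights 1 + 5 + 3 + 1 + 2 + 4 + 4 = 20)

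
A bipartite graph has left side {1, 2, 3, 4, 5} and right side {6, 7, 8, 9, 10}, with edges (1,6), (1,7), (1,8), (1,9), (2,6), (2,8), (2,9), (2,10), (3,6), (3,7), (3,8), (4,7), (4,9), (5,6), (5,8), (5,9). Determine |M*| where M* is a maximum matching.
5 (matching: (1,9), (2,10), (3,8), (4,7), (5,6); upper bound min(|L|,|R|) = min(5,5) = 5)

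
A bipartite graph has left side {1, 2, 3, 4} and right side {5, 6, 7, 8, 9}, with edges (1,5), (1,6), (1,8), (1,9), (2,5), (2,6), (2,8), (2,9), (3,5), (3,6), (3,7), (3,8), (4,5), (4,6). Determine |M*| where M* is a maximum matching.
4 (matching: (1,9), (2,8), (3,7), (4,6); upper bound min(|L|,|R|) = min(4,5) = 4)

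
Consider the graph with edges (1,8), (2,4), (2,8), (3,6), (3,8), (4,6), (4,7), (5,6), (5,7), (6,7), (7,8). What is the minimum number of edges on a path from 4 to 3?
2 (path: 4 -> 6 -> 3, 2 edges)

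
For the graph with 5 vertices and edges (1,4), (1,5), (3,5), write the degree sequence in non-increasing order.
[2, 2, 1, 1, 0] (degrees: deg(1)=2, deg(2)=0, deg(3)=1, deg(4)=1, deg(5)=2)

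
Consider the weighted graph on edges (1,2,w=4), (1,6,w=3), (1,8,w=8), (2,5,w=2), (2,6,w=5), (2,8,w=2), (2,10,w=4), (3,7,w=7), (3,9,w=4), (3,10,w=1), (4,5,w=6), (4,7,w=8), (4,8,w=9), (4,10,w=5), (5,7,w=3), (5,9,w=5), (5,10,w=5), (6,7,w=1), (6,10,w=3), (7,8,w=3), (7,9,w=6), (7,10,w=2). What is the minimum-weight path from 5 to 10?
5 (path: 5 -> 10; weights 5 = 5)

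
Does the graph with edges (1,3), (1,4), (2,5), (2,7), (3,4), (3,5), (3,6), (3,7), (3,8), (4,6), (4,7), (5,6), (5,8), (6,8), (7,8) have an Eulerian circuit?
Yes (the graph is connected and all 8 vertices have even degree)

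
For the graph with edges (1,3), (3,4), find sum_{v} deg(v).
4 (handshake: sum of degrees = 2|E| = 2 x 2 = 4)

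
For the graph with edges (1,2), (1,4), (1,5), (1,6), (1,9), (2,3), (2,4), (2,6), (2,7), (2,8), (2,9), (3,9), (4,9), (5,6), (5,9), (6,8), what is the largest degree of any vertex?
7 (attained at vertex 2)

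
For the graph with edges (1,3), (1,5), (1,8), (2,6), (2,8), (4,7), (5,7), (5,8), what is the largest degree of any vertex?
3 (attained at vertices 1, 5, 8)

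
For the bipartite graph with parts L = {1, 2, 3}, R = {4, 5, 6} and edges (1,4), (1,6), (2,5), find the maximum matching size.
2 (matching: (1,6), (2,5); upper bound min(|L|,|R|) = min(3,3) = 3)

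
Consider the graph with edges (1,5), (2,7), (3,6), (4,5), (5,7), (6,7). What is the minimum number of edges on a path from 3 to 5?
3 (path: 3 -> 6 -> 7 -> 5, 3 edges)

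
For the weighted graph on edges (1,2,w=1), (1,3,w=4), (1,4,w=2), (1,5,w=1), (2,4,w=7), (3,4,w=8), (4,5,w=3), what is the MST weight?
8 (MST edges: (1,2,w=1), (1,3,w=4), (1,4,w=2), (1,5,w=1); sum of weights 1 + 4 + 2 + 1 = 8)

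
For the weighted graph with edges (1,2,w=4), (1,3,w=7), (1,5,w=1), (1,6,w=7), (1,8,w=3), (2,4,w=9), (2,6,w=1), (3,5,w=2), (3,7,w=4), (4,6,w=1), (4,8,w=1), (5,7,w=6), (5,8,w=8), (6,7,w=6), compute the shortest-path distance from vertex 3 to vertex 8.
6 (path: 3 -> 5 -> 1 -> 8; weights 2 + 1 + 3 = 6)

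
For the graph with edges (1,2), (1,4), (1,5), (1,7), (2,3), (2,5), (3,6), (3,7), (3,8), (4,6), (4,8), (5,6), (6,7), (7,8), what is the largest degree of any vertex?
4 (attained at vertices 1, 3, 6, 7)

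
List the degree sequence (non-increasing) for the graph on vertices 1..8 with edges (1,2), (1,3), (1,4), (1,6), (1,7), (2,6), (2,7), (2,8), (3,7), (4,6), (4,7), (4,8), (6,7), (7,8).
[6, 5, 4, 4, 4, 3, 2, 0] (degrees: deg(1)=5, deg(2)=4, deg(3)=2, deg(4)=4, deg(5)=0, deg(6)=4, deg(7)=6, deg(8)=3)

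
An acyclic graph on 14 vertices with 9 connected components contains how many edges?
5 (Each of the 9 component trees on V_i vertices has V_i - 1 edges; summing gives V - C = 14 - 9 = 5)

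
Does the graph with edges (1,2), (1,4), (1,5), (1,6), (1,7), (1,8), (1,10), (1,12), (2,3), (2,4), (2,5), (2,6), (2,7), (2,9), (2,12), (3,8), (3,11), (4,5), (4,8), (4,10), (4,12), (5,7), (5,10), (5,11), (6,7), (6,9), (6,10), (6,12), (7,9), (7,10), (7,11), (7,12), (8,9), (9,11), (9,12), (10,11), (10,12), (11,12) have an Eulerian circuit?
No (2 vertices have odd degree: {3, 10}; Eulerian circuit requires 0)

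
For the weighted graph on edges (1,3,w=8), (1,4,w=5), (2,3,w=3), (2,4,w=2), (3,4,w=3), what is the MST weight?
10 (MST edges: (1,4,w=5), (2,3,w=3), (2,4,w=2); sum of weights 5 + 3 + 2 = 10)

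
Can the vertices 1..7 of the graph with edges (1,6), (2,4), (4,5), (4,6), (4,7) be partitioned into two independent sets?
Yes. Partition: {1, 3, 4}, {2, 5, 6, 7}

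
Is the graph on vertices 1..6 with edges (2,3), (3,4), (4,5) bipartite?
Yes. Partition: {1, 2, 4, 6}, {3, 5}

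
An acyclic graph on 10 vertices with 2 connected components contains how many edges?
8 (Each of the 2 component trees on V_i vertices has V_i - 1 edges; summing gives V - C = 10 - 2 = 8)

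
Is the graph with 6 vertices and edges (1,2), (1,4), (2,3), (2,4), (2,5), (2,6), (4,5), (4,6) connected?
Yes (BFS from 1 visits [1, 2, 4, 3, 5, 6] — all 6 vertices reached)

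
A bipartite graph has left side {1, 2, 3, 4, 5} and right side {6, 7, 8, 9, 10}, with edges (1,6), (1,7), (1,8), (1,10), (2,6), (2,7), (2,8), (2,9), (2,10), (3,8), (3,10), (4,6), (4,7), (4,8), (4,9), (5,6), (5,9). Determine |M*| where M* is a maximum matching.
5 (matching: (1,10), (2,9), (3,8), (4,7), (5,6); upper bound min(|L|,|R|) = min(5,5) = 5)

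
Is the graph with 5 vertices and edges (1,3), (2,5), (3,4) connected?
No, it has 2 components: {1, 3, 4}, {2, 5}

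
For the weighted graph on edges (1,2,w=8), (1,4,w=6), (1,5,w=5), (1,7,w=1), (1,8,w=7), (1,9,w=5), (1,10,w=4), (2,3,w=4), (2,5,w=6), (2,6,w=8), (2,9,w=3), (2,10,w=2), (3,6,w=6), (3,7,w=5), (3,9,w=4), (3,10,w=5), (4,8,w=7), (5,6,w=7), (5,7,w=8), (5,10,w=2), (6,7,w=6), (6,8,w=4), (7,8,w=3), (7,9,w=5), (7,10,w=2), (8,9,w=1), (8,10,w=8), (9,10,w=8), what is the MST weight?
25 (MST edges: (1,4,w=6), (1,7,w=1), (2,3,w=4), (2,9,w=3), (2,10,w=2), (5,10,w=2), (6,8,w=4), (7,10,w=2), (8,9,w=1); sum of weights 6 + 1 + 4 + 3 + 2 + 2 + 4 + 2 + 1 = 25)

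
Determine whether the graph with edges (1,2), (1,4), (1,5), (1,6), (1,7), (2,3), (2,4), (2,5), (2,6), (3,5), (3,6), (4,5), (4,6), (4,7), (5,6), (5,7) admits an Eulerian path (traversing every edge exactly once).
No (6 vertices have odd degree: {1, 2, 3, 4, 6, 7}; Eulerian path requires 0 or 2)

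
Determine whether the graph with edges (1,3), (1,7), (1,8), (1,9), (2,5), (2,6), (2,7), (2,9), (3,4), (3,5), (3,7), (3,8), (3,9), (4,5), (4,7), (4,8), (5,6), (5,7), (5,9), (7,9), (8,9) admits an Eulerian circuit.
Yes (the graph is connected and all 9 vertices have even degree)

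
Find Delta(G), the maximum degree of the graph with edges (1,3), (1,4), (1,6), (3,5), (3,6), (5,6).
3 (attained at vertices 1, 3, 6)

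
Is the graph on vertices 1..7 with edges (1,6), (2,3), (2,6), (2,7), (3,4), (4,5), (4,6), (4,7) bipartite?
Yes. Partition: {1, 2, 4}, {3, 5, 6, 7}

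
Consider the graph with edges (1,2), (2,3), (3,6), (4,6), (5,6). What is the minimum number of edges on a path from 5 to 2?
3 (path: 5 -> 6 -> 3 -> 2, 3 edges)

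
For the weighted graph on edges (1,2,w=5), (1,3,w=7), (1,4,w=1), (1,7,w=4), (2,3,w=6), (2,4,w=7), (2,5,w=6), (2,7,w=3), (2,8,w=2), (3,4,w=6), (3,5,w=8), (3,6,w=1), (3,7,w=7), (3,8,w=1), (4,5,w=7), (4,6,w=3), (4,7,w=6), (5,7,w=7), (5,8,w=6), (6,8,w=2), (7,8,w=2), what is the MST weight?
16 (MST edges: (1,4,w=1), (2,5,w=6), (2,8,w=2), (3,6,w=1), (3,8,w=1), (4,6,w=3), (7,8,w=2); sum of weights 1 + 6 + 2 + 1 + 1 + 3 + 2 = 16)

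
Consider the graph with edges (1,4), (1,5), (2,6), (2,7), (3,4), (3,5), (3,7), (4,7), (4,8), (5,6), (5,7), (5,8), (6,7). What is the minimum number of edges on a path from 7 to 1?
2 (path: 7 -> 4 -> 1, 2 edges)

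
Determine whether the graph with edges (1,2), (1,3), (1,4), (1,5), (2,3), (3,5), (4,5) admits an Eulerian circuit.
No (2 vertices have odd degree: {3, 5}; Eulerian circuit requires 0)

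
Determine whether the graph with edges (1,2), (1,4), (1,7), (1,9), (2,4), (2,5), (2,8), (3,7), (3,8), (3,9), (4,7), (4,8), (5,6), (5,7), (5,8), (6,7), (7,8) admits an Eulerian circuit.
No (2 vertices have odd degree: {3, 8}; Eulerian circuit requires 0)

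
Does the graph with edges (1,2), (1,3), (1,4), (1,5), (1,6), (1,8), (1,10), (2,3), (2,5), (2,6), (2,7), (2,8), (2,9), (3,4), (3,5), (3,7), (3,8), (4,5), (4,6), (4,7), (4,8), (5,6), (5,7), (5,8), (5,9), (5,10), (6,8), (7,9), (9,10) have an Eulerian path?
No (6 vertices have odd degree: {1, 2, 5, 6, 7, 10}; Eulerian path requires 0 or 2)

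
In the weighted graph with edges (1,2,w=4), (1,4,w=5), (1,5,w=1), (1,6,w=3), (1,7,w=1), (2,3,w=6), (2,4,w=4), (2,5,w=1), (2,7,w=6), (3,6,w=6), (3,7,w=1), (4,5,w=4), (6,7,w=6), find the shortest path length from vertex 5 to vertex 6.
4 (path: 5 -> 1 -> 6; weights 1 + 3 = 4)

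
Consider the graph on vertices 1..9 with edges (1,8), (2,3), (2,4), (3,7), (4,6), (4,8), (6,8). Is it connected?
No, it has 3 components: {1, 2, 3, 4, 6, 7, 8}, {5}, {9}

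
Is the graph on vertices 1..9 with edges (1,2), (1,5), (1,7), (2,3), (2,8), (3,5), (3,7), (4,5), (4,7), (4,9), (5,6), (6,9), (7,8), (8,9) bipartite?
Yes. Partition: {1, 3, 4, 6, 8}, {2, 5, 7, 9}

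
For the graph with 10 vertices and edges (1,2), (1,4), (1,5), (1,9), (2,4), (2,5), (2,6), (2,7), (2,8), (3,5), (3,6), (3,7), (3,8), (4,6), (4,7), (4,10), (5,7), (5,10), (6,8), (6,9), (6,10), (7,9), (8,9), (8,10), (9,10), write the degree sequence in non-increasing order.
[6, 6, 5, 5, 5, 5, 5, 5, 4, 4] (degrees: deg(1)=4, deg(2)=6, deg(3)=4, deg(4)=5, deg(5)=5, deg(6)=6, deg(7)=5, deg(8)=5, deg(9)=5, deg(10)=5)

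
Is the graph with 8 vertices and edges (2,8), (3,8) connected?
No, it has 6 components: {1}, {2, 3, 8}, {4}, {5}, {6}, {7}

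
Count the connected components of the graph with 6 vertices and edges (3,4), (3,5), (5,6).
3 (components: {1}, {2}, {3, 4, 5, 6})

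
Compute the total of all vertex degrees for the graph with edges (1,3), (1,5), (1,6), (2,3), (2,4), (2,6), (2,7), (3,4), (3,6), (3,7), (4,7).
22 (handshake: sum of degrees = 2|E| = 2 x 11 = 22)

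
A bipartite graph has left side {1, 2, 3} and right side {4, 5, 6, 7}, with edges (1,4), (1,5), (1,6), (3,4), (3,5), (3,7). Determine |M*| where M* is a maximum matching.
2 (matching: (1,6), (3,7); upper bound min(|L|,|R|) = min(3,4) = 3)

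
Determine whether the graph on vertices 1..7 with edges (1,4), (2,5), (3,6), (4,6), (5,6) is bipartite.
Yes. Partition: {1, 2, 6, 7}, {3, 4, 5}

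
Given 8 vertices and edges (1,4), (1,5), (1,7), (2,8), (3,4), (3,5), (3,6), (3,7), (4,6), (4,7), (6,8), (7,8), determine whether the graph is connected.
Yes (BFS from 1 visits [1, 4, 5, 7, 3, 6, 8, 2] — all 8 vertices reached)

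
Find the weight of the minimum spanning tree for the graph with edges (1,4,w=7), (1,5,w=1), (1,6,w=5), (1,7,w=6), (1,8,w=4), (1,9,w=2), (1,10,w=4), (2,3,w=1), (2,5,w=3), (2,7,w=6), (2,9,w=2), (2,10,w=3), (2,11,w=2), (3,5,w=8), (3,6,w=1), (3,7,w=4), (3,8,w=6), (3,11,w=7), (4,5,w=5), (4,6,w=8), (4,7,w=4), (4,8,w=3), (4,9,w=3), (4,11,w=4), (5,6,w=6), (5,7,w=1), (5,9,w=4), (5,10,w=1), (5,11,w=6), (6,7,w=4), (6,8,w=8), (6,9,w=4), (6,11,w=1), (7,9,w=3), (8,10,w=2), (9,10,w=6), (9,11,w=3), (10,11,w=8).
15 (MST edges: (1,5,w=1), (1,9,w=2), (2,3,w=1), (2,9,w=2), (3,6,w=1), (4,8,w=3), (5,7,w=1), (5,10,w=1), (6,11,w=1), (8,10,w=2); sum of weights 1 + 2 + 1 + 2 + 1 + 3 + 1 + 1 + 1 + 2 = 15)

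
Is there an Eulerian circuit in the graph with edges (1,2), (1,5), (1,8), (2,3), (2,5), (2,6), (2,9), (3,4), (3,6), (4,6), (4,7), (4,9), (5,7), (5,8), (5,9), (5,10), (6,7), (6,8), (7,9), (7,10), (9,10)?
No (8 vertices have odd degree: {1, 2, 3, 6, 7, 8, 9, 10}; Eulerian circuit requires 0)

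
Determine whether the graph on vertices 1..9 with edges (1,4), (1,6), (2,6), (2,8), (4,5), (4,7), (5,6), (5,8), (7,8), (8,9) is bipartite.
Yes. Partition: {1, 2, 3, 5, 7, 9}, {4, 6, 8}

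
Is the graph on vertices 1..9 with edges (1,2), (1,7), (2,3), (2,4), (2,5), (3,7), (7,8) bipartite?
Yes. Partition: {1, 3, 4, 5, 6, 8, 9}, {2, 7}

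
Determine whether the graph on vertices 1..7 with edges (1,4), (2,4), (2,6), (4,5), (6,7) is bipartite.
Yes. Partition: {1, 2, 3, 5, 7}, {4, 6}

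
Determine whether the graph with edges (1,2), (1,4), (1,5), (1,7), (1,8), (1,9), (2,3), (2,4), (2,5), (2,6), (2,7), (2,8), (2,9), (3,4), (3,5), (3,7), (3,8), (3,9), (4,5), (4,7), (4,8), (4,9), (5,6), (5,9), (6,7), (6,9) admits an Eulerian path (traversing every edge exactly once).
Yes (the graph is connected and exactly 2 vertices have odd degree: {4, 7}; any Eulerian path must start and end at those)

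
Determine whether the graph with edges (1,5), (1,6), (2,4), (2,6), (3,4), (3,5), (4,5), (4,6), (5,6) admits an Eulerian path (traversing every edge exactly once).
Yes — and in fact it has an Eulerian circuit (the graph is connected and all 6 vertices have even degree)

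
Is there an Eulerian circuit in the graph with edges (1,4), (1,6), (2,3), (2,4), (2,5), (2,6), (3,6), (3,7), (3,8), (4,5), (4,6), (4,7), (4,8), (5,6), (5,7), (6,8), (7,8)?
Yes (the graph is connected and all 8 vertices have even degree)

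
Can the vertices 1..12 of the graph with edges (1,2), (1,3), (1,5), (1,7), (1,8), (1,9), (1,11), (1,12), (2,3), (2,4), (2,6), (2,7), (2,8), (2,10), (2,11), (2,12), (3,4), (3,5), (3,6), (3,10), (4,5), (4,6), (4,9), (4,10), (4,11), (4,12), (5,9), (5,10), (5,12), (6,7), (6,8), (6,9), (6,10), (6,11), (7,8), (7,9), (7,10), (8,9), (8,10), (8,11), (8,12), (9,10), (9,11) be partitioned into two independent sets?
No (odd cycle of length 3: 11 -> 1 -> 2 -> 11)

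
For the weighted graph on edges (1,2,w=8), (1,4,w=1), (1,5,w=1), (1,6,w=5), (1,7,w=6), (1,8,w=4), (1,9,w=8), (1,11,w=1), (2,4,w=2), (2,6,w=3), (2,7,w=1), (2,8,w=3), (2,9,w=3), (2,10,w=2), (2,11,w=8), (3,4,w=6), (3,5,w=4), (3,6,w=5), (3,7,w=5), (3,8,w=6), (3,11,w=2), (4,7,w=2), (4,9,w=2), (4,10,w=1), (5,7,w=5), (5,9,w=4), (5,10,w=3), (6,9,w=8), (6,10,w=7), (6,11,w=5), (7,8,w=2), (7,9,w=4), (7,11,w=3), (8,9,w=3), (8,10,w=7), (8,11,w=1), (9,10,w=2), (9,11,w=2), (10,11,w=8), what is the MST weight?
15 (MST edges: (1,4,w=1), (1,5,w=1), (1,11,w=1), (2,4,w=2), (2,6,w=3), (2,7,w=1), (3,11,w=2), (4,9,w=2), (4,10,w=1), (8,11,w=1); sum of weights 1 + 1 + 1 + 2 + 3 + 1 + 2 + 2 + 1 + 1 = 15)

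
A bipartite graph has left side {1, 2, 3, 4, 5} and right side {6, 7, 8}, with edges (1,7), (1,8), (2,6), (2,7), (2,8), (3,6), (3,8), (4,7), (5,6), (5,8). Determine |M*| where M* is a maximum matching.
3 (matching: (1,8), (2,7), (3,6); upper bound min(|L|,|R|) = min(5,3) = 3)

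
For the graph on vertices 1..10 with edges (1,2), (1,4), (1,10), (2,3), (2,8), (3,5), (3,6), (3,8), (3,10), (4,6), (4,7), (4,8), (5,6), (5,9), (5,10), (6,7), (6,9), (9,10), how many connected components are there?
1 (components: {1, 2, 3, 4, 5, 6, 7, 8, 9, 10})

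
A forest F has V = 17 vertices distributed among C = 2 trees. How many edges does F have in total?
15 (Each of the 2 component trees on V_i vertices has V_i - 1 edges; summing gives V - C = 17 - 2 = 15)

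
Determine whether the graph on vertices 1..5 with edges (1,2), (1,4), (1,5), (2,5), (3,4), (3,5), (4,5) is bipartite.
No (odd cycle of length 3: 4 -> 1 -> 5 -> 4)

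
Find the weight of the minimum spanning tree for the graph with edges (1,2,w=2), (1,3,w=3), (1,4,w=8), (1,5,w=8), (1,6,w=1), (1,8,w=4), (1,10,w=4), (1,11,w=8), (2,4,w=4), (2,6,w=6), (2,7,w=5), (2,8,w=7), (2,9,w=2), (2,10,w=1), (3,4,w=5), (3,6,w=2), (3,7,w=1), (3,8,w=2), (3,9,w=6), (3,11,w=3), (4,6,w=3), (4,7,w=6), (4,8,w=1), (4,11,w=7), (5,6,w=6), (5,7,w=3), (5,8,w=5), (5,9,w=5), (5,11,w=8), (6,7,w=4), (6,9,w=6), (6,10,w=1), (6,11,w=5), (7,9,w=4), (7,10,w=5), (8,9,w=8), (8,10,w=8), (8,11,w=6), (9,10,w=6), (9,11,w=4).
17 (MST edges: (1,6,w=1), (2,9,w=2), (2,10,w=1), (3,6,w=2), (3,7,w=1), (3,8,w=2), (3,11,w=3), (4,8,w=1), (5,7,w=3), (6,10,w=1); sum of weights 1 + 2 + 1 + 2 + 1 + 2 + 3 + 1 + 3 + 1 = 17)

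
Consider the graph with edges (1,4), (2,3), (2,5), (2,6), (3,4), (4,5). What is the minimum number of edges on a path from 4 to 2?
2 (path: 4 -> 3 -> 2, 2 edges)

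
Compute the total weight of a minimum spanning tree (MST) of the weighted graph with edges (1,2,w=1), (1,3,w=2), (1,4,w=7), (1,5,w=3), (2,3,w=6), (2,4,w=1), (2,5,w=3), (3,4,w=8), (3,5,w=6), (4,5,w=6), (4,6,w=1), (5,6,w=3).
8 (MST edges: (1,2,w=1), (1,3,w=2), (1,5,w=3), (2,4,w=1), (4,6,w=1); sum of weights 1 + 2 + 3 + 1 + 1 = 8)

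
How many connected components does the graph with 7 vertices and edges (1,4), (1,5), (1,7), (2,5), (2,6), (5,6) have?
2 (components: {1, 2, 4, 5, 6, 7}, {3})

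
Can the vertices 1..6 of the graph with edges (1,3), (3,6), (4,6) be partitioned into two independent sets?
Yes. Partition: {1, 2, 5, 6}, {3, 4}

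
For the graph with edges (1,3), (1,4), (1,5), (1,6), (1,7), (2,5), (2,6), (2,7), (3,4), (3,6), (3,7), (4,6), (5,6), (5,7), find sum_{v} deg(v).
28 (handshake: sum of degrees = 2|E| = 2 x 14 = 28)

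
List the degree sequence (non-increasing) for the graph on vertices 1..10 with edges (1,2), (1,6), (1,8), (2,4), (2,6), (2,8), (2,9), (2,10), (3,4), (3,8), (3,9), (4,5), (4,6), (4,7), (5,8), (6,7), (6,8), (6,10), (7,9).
[6, 6, 5, 5, 3, 3, 3, 3, 2, 2] (degrees: deg(1)=3, deg(2)=6, deg(3)=3, deg(4)=5, deg(5)=2, deg(6)=6, deg(7)=3, deg(8)=5, deg(9)=3, deg(10)=2)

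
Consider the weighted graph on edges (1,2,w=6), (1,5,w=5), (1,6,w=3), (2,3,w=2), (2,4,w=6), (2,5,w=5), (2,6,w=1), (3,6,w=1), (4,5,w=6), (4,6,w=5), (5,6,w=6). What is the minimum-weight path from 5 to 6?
6 (path: 5 -> 6; weights 6 = 6)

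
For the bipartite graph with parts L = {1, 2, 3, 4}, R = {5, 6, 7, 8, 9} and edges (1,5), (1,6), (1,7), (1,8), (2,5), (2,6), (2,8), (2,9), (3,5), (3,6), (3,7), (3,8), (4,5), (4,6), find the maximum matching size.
4 (matching: (1,8), (2,9), (3,7), (4,6); upper bound min(|L|,|R|) = min(4,5) = 4)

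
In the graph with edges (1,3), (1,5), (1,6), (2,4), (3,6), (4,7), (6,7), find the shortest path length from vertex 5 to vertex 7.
3 (path: 5 -> 1 -> 6 -> 7, 3 edges)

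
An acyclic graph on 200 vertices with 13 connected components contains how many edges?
187 (Each of the 13 component trees on V_i vertices has V_i - 1 edges; summing gives V - C = 200 - 13 = 187)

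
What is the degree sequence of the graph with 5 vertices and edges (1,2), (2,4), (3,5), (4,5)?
[2, 2, 2, 1, 1] (degrees: deg(1)=1, deg(2)=2, deg(3)=1, deg(4)=2, deg(5)=2)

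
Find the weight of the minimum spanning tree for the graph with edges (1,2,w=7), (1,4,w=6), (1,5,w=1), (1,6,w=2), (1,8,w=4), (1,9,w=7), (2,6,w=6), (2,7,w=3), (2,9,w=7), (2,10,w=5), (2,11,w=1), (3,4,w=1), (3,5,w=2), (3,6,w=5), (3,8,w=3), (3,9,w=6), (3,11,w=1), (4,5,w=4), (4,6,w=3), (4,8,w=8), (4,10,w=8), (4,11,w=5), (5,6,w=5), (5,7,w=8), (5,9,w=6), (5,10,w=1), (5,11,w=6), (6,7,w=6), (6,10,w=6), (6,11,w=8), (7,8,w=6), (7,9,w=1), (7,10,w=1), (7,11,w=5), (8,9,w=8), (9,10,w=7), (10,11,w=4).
14 (MST edges: (1,5,w=1), (1,6,w=2), (2,11,w=1), (3,4,w=1), (3,5,w=2), (3,8,w=3), (3,11,w=1), (5,10,w=1), (7,9,w=1), (7,10,w=1); sum of weights 1 + 2 + 1 + 1 + 2 + 3 + 1 + 1 + 1 + 1 = 14)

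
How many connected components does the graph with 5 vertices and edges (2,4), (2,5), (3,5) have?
2 (components: {1}, {2, 3, 4, 5})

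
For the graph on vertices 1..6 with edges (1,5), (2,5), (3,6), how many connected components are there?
3 (components: {1, 2, 5}, {3, 6}, {4})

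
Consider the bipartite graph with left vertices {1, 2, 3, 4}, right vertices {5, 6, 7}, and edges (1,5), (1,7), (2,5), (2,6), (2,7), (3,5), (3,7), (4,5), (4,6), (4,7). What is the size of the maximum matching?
3 (matching: (1,7), (2,6), (3,5); upper bound min(|L|,|R|) = min(4,3) = 3)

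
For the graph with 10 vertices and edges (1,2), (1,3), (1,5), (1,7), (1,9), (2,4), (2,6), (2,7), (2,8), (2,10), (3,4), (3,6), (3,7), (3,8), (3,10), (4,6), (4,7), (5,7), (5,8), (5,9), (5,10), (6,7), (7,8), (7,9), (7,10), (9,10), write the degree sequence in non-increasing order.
[9, 6, 6, 5, 5, 5, 4, 4, 4, 4] (degrees: deg(1)=5, deg(2)=6, deg(3)=6, deg(4)=4, deg(5)=5, deg(6)=4, deg(7)=9, deg(8)=4, deg(9)=4, deg(10)=5)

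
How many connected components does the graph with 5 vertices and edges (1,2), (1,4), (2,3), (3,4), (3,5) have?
1 (components: {1, 2, 3, 4, 5})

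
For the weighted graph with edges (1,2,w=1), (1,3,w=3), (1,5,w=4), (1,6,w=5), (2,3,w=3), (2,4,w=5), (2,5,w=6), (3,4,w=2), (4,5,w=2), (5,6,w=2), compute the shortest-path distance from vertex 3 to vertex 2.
3 (path: 3 -> 2; weights 3 = 3)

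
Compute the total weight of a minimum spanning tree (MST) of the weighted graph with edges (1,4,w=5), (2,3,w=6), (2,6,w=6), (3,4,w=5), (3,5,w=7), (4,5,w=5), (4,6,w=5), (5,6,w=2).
23 (MST edges: (1,4,w=5), (2,3,w=6), (3,4,w=5), (4,6,w=5), (5,6,w=2); sum of weights 5 + 6 + 5 + 5 + 2 = 23)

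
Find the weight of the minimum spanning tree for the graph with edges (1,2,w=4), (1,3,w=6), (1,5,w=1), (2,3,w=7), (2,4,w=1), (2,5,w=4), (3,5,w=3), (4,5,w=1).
6 (MST edges: (1,5,w=1), (2,4,w=1), (3,5,w=3), (4,5,w=1); sum of weights 1 + 1 + 3 + 1 = 6)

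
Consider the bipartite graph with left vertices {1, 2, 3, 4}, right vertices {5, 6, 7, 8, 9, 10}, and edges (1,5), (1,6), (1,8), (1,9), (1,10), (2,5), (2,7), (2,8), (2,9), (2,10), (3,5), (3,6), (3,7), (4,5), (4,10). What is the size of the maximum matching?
4 (matching: (1,8), (2,9), (3,7), (4,10); upper bound min(|L|,|R|) = min(4,6) = 4)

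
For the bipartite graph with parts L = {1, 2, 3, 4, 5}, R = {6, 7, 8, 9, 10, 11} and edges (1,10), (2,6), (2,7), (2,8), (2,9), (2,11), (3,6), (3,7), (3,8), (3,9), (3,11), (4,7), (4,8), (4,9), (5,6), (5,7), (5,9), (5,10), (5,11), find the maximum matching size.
5 (matching: (1,10), (2,11), (3,9), (4,8), (5,7); upper bound min(|L|,|R|) = min(5,6) = 5)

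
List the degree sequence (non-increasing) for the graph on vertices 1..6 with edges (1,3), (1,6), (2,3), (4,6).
[2, 2, 2, 1, 1, 0] (degrees: deg(1)=2, deg(2)=1, deg(3)=2, deg(4)=1, deg(5)=0, deg(6)=2)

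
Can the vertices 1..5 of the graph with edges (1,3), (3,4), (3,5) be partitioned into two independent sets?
Yes. Partition: {1, 2, 4, 5}, {3}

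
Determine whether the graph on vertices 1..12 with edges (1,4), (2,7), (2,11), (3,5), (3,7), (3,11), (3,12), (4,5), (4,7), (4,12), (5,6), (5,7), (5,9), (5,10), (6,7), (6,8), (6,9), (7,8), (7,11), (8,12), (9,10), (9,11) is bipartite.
No (odd cycle of length 3: 7 -> 4 -> 5 -> 7)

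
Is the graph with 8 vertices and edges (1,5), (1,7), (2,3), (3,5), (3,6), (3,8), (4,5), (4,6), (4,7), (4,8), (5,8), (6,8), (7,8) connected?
Yes (BFS from 1 visits [1, 5, 7, 3, 4, 8, 2, 6] — all 8 vertices reached)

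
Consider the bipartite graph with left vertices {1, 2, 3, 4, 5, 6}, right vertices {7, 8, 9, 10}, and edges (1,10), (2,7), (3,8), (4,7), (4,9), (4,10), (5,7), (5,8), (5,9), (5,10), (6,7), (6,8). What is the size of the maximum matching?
4 (matching: (1,10), (2,7), (3,8), (4,9); upper bound min(|L|,|R|) = min(6,4) = 4)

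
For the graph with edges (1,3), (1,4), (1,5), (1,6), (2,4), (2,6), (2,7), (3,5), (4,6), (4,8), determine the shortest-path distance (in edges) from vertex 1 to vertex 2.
2 (path: 1 -> 4 -> 2, 2 edges)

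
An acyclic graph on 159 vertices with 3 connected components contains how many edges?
156 (Each of the 3 component trees on V_i vertices has V_i - 1 edges; summing gives V - C = 159 - 3 = 156)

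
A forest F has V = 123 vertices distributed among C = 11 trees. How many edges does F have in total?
112 (Each of the 11 component trees on V_i vertices has V_i - 1 edges; summing gives V - C = 123 - 11 = 112)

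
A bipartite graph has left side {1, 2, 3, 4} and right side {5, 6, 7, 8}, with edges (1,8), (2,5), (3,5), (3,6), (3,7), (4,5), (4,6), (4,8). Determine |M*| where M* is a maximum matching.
4 (matching: (1,8), (2,5), (3,7), (4,6); upper bound min(|L|,|R|) = min(4,4) = 4)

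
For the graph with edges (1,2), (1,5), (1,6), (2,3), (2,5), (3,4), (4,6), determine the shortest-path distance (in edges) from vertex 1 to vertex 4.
2 (path: 1 -> 6 -> 4, 2 edges)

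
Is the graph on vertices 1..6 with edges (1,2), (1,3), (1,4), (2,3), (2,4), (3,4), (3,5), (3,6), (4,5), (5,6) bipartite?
No (odd cycle of length 3: 4 -> 1 -> 3 -> 4)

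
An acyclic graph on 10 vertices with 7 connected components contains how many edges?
3 (Each of the 7 component trees on V_i vertices has V_i - 1 edges; summing gives V - C = 10 - 7 = 3)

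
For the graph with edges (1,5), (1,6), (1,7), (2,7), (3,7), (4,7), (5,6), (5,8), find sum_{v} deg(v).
16 (handshake: sum of degrees = 2|E| = 2 x 8 = 16)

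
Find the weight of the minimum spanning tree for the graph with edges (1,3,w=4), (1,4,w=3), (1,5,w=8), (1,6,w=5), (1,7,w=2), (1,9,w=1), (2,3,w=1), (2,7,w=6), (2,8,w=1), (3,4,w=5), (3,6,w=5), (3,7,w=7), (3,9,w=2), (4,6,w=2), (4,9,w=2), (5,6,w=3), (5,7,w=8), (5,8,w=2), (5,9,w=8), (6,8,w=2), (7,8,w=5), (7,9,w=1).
12 (MST edges: (1,9,w=1), (2,3,w=1), (2,8,w=1), (3,9,w=2), (4,6,w=2), (4,9,w=2), (5,8,w=2), (7,9,w=1); sum of weights 1 + 1 + 1 + 2 + 2 + 2 + 2 + 1 = 12)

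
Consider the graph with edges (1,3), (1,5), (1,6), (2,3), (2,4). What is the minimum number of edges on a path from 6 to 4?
4 (path: 6 -> 1 -> 3 -> 2 -> 4, 4 edges)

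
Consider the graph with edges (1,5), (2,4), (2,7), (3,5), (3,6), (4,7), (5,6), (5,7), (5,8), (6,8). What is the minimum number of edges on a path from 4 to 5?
2 (path: 4 -> 7 -> 5, 2 edges)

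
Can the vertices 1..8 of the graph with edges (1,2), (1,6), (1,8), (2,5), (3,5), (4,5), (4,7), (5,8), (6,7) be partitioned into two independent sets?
Yes. Partition: {1, 5, 7}, {2, 3, 4, 6, 8}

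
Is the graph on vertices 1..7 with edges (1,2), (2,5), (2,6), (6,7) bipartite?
Yes. Partition: {1, 3, 4, 5, 6}, {2, 7}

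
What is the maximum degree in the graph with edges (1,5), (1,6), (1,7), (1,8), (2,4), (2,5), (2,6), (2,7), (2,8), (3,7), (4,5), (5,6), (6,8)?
5 (attained at vertex 2)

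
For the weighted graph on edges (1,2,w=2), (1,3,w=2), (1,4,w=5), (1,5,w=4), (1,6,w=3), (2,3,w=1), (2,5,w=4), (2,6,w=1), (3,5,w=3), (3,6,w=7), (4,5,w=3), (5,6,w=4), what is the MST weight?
10 (MST edges: (1,2,w=2), (2,3,w=1), (2,6,w=1), (3,5,w=3), (4,5,w=3); sum of weights 2 + 1 + 1 + 3 + 3 = 10)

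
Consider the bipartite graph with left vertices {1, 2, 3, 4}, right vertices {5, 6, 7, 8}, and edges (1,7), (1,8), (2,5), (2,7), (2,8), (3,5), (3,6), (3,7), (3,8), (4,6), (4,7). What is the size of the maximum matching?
4 (matching: (1,8), (2,7), (3,5), (4,6); upper bound min(|L|,|R|) = min(4,4) = 4)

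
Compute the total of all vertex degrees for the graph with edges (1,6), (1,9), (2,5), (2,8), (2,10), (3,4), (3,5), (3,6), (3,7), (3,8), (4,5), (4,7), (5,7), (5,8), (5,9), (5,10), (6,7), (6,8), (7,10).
38 (handshake: sum of degrees = 2|E| = 2 x 19 = 38)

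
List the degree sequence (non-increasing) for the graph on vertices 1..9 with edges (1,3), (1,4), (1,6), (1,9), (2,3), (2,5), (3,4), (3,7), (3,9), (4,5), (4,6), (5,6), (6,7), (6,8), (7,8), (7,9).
[5, 5, 4, 4, 4, 3, 3, 2, 2] (degrees: deg(1)=4, deg(2)=2, deg(3)=5, deg(4)=4, deg(5)=3, deg(6)=5, deg(7)=4, deg(8)=2, deg(9)=3)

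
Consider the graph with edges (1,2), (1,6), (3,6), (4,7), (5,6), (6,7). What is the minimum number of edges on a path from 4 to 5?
3 (path: 4 -> 7 -> 6 -> 5, 3 edges)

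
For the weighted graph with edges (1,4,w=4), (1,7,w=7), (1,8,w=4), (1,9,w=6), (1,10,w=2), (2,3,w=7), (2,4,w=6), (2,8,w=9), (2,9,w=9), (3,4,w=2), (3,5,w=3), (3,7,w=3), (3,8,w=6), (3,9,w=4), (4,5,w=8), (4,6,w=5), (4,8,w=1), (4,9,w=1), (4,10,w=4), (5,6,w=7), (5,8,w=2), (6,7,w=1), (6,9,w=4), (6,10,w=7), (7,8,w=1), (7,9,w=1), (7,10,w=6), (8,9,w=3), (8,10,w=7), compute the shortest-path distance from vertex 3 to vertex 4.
2 (path: 3 -> 4; weights 2 = 2)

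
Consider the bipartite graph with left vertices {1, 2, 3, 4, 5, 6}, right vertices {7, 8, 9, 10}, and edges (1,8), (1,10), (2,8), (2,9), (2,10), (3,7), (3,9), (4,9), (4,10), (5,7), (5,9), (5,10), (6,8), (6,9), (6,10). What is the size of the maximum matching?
4 (matching: (1,10), (2,9), (3,7), (6,8); upper bound min(|L|,|R|) = min(6,4) = 4)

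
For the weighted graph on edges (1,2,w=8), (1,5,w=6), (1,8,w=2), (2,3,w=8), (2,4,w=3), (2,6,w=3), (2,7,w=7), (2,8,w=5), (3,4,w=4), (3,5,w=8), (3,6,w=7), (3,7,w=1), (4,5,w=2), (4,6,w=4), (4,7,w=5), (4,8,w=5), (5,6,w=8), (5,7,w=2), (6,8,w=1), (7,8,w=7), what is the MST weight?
14 (MST edges: (1,8,w=2), (2,4,w=3), (2,6,w=3), (3,7,w=1), (4,5,w=2), (5,7,w=2), (6,8,w=1); sum of weights 2 + 3 + 3 + 1 + 2 + 2 + 1 = 14)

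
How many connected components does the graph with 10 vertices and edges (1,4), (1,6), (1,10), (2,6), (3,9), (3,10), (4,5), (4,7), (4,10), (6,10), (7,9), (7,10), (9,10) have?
2 (components: {1, 2, 3, 4, 5, 6, 7, 9, 10}, {8})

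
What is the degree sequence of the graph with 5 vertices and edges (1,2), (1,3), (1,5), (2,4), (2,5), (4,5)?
[3, 3, 3, 2, 1] (degrees: deg(1)=3, deg(2)=3, deg(3)=1, deg(4)=2, deg(5)=3)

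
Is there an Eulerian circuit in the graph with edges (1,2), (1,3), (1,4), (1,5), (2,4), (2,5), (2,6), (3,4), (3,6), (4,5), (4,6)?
No (4 vertices have odd degree: {3, 4, 5, 6}; Eulerian circuit requires 0)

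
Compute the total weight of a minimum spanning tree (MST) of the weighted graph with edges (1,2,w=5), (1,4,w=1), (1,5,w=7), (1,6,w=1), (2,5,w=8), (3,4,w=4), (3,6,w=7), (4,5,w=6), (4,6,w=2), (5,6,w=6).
17 (MST edges: (1,2,w=5), (1,4,w=1), (1,6,w=1), (3,4,w=4), (4,5,w=6); sum of weights 5 + 1 + 1 + 4 + 6 = 17)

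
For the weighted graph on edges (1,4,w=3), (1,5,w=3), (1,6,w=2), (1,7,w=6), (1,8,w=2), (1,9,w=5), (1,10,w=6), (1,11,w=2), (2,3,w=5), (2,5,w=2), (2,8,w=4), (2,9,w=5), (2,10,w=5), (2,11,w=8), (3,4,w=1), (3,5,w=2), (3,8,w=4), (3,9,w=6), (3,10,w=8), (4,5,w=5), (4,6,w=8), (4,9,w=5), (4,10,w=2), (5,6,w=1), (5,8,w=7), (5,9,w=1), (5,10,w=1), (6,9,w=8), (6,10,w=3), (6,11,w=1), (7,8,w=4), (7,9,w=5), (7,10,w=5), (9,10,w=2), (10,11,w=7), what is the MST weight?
17 (MST edges: (1,6,w=2), (1,8,w=2), (2,5,w=2), (3,4,w=1), (3,5,w=2), (5,6,w=1), (5,9,w=1), (5,10,w=1), (6,11,w=1), (7,8,w=4); sum of weights 2 + 2 + 2 + 1 + 2 + 1 + 1 + 1 + 1 + 4 = 17)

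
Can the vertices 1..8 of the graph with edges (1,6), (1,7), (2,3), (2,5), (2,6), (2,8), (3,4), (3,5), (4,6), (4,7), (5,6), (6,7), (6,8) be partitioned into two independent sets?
No (odd cycle of length 3: 6 -> 1 -> 7 -> 6)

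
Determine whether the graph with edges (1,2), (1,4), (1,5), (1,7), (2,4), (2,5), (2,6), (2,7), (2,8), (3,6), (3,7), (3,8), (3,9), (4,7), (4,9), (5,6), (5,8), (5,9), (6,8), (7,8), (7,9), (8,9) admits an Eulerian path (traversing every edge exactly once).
Yes (the graph is connected and exactly 2 vertices have odd degree: {5, 9}; any Eulerian path must start and end at those)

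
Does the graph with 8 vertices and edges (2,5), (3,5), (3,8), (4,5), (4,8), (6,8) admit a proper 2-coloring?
Yes. Partition: {1, 2, 3, 4, 6, 7}, {5, 8}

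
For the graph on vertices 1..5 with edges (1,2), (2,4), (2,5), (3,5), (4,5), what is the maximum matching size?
2 (matching: (2,4), (3,5); upper bound floor(n/2) = floor(5/2) = 2)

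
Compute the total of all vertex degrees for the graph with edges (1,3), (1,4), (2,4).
6 (handshake: sum of degrees = 2|E| = 2 x 3 = 6)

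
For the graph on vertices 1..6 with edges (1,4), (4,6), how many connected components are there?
4 (components: {1, 4, 6}, {2}, {3}, {5})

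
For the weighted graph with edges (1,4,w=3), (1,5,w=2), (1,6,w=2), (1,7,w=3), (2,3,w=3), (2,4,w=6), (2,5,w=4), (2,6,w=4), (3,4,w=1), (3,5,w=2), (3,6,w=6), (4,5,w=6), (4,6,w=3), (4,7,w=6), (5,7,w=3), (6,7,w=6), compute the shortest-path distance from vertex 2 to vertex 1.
6 (path: 2 -> 5 -> 1; weights 4 + 2 = 6)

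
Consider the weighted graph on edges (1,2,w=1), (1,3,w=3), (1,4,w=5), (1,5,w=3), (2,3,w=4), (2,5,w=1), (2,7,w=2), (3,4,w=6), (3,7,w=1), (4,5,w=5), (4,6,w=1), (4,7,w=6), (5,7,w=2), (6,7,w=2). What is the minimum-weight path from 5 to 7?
2 (path: 5 -> 7; weights 2 = 2)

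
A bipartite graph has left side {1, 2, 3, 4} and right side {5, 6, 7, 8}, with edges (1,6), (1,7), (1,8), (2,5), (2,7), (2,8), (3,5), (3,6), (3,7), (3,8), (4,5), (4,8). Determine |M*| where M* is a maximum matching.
4 (matching: (1,8), (2,7), (3,6), (4,5); upper bound min(|L|,|R|) = min(4,4) = 4)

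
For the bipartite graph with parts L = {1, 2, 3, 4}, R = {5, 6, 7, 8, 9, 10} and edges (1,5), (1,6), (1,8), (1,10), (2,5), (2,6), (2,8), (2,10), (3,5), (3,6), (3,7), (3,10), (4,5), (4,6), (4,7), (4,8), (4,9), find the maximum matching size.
4 (matching: (1,10), (2,8), (3,7), (4,9); upper bound min(|L|,|R|) = min(4,6) = 4)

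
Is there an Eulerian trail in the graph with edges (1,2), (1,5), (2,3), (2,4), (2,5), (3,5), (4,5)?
Yes — and in fact it has an Eulerian circuit (the graph is connected and all 5 vertices have even degree)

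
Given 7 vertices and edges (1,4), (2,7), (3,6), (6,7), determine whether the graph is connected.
No, it has 3 components: {1, 4}, {2, 3, 6, 7}, {5}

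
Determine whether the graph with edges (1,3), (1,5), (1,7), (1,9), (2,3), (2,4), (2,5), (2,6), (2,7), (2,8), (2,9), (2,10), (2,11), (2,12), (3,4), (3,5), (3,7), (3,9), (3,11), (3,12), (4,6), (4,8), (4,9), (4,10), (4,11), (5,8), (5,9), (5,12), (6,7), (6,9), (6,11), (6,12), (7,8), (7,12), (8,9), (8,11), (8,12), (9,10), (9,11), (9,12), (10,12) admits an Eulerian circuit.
No (2 vertices have odd degree: {4, 8}; Eulerian circuit requires 0)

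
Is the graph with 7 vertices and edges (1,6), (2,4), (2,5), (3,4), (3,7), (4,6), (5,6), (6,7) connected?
Yes (BFS from 1 visits [1, 6, 4, 5, 7, 2, 3] — all 7 vertices reached)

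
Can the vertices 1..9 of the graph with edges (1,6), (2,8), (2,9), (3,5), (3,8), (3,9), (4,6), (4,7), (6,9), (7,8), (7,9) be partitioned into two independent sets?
Yes. Partition: {1, 4, 5, 8, 9}, {2, 3, 6, 7}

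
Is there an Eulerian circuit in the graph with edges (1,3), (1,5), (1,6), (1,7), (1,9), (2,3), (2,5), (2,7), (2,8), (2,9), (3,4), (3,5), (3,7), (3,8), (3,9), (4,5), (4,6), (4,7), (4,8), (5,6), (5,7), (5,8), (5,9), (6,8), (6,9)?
No (8 vertices have odd degree: {1, 2, 3, 4, 6, 7, 8, 9}; Eulerian circuit requires 0)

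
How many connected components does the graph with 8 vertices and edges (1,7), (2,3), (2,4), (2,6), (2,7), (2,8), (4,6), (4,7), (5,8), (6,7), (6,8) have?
1 (components: {1, 2, 3, 4, 5, 6, 7, 8})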